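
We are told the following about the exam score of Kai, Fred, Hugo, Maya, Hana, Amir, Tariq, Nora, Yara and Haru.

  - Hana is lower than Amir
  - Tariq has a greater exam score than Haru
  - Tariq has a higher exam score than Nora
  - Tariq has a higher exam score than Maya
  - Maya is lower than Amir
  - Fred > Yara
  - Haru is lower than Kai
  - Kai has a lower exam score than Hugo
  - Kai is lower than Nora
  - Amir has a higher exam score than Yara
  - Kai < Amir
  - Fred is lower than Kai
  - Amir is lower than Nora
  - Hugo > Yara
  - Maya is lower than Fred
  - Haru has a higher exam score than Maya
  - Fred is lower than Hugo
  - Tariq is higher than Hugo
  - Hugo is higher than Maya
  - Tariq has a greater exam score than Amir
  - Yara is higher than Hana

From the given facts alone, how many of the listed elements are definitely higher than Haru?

Directly above Haru: Kai, Tariq.
One step further: Amir, Hugo, Nora (5 so far).
Nothing else is reachable above Haru; 5 in all.

5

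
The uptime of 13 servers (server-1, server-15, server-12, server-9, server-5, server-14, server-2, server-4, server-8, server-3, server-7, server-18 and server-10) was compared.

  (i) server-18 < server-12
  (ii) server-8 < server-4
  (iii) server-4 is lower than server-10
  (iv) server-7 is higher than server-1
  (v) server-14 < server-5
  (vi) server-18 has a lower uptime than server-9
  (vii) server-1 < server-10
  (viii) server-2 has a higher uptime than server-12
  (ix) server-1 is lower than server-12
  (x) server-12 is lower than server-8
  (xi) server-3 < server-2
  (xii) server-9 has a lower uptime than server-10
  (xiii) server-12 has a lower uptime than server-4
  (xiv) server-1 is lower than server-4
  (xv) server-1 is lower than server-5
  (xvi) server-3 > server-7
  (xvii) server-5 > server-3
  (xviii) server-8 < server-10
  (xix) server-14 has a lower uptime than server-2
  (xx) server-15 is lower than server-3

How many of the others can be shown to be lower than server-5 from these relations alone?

5

From server-5 the given relations immediately reach server-1, server-3, server-14.
From those, server-15, server-7 — 5 in total.
Nothing else is reachable below server-5; 5 in all.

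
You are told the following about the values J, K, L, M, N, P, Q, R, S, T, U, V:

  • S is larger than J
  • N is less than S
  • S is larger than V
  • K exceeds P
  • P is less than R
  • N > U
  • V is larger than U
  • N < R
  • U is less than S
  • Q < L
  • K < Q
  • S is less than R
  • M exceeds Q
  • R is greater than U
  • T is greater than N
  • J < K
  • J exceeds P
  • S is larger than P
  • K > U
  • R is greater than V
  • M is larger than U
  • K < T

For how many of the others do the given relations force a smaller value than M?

5

From M the given relations immediately reach U, Q.
From those, K — 3 in total.
From those, P, J — 5 in total.
No other element is forced below M by the given relations, so the count is 5.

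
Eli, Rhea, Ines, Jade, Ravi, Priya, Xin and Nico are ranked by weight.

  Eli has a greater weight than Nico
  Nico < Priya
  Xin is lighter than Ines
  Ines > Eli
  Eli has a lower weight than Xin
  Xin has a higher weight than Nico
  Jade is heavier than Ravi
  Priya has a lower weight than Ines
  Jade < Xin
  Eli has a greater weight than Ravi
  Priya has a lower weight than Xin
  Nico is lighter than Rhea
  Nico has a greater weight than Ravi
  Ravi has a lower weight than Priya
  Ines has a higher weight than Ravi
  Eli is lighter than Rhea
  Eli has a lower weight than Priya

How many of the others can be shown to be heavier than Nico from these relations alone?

From Nico the given relations immediately reach Eli, Priya, Rhea, Xin.
From those, Ines — 5 in total.
No other element is forced above Nico by the given relations, so the count is 5.

5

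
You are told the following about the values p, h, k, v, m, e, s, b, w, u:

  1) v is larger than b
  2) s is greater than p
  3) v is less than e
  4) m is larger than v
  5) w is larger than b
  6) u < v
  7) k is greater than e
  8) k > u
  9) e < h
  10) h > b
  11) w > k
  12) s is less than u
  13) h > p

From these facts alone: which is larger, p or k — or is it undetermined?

k

Link the given pairs in sequence: p < s; s < u; u < v; v < e; e < k.
Chaining these gives p < s < u < v < e < k.
So k is larger.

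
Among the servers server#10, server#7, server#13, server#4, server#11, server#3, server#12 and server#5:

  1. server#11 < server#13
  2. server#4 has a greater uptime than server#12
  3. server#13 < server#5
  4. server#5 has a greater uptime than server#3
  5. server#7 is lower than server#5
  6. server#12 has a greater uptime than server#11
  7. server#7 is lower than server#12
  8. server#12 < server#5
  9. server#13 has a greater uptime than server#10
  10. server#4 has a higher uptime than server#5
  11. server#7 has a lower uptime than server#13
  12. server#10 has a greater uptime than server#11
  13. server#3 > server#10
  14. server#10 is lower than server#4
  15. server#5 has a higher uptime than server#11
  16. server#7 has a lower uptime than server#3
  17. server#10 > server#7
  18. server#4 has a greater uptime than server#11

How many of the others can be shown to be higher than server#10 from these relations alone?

The elements the relations force above server#10 are server#3, server#13, server#5, server#4 — no chain reaches any other.
That is 4.

4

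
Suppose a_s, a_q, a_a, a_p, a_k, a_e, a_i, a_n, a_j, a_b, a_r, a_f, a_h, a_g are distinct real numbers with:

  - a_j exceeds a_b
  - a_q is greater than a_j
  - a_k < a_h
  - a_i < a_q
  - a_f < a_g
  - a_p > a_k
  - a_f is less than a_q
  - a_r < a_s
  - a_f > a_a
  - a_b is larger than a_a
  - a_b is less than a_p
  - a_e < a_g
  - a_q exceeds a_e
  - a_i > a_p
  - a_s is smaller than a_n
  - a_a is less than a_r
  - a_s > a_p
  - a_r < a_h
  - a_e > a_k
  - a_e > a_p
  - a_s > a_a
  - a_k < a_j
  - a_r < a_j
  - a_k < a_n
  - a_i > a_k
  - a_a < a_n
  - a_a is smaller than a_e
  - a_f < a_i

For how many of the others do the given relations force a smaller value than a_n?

The elements the relations force below a_n are a_a, a_b, a_r, a_k, a_p, a_s — no chain reaches any other.
That is 6.

6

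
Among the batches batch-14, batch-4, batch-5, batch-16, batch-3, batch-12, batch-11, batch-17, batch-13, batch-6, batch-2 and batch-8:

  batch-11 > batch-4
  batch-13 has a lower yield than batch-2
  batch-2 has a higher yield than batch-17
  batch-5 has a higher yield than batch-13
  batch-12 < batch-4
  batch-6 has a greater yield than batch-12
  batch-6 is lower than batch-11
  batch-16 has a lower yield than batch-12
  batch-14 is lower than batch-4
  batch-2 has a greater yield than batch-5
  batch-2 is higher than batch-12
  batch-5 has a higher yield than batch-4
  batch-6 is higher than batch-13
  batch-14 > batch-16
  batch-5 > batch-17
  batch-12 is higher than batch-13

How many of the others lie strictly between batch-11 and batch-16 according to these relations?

Chaining upward from batch-16 reaches: batch-12, batch-14, batch-6, batch-4, batch-5, batch-2.
Chaining downward from batch-11 reaches: batch-13, batch-12, batch-14, batch-6, batch-4.
Strictly between batch-16 and batch-11 are those in both lists: batch-12, batch-14, batch-6, batch-4 — 4 elements.

4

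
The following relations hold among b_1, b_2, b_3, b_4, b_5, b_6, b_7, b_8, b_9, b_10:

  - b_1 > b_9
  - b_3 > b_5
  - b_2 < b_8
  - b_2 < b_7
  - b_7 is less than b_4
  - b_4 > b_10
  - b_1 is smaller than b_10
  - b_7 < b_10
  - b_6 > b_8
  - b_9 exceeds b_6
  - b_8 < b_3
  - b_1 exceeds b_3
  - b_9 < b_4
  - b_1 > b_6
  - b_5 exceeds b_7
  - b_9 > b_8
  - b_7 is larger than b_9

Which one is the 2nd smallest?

b_8

The consecutive relations fix a unique order: b_2 < b_8 < b_6 < b_9 < b_7 < b_5 < b_3 < b_1 < b_10 < b_4.
The 2nd smallest is b_8.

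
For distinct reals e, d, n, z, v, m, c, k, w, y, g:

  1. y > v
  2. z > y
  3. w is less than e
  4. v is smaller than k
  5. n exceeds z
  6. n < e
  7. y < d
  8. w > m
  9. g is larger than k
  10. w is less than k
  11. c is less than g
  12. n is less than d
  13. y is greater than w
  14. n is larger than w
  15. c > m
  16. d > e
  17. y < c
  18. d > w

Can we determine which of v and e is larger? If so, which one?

v < y and y < z give v < z.
With z < n: v < y < z < n.
Then n < e extends the chain to e.
So e is larger.

e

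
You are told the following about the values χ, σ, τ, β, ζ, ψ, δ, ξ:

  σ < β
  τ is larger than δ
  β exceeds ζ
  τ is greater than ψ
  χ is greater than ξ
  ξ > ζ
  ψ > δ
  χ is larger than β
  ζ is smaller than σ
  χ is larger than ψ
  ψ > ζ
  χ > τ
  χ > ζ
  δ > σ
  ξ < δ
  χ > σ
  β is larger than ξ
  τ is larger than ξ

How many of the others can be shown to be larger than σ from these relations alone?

5

From σ the given relations immediately reach δ, β, χ.
From those, ψ, τ — 5 in total.
Nothing else is reachable above σ; 5 in all.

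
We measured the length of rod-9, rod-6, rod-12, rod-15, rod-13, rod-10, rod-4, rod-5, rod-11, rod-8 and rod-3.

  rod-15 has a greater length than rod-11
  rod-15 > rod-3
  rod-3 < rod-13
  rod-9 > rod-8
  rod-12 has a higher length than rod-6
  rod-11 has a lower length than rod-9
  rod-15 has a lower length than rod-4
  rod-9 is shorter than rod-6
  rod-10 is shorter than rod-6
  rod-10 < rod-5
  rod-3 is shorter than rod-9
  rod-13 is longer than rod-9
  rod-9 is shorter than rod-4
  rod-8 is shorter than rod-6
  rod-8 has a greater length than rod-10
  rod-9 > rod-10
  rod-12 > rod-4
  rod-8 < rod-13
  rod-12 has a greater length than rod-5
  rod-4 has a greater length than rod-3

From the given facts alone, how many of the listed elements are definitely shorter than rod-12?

The elements the relations force below rod-12 are rod-11, rod-10, rod-3, rod-5, rod-8, rod-15, rod-9, rod-4, rod-6 — no chain reaches any other.
That is 9.

9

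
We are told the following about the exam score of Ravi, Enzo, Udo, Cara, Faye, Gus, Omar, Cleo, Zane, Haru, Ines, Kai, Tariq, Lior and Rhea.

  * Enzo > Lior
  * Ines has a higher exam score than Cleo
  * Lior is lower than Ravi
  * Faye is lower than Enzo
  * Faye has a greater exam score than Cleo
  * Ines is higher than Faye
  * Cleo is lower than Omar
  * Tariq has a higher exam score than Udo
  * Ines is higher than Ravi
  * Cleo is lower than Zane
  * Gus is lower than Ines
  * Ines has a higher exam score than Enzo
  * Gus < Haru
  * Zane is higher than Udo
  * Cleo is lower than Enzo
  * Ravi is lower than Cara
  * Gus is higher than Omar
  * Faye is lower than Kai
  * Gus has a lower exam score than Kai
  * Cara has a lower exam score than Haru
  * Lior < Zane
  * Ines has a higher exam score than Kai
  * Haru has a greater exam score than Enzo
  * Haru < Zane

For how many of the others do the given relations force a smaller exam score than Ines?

8

From Ines the given relations immediately reach Cleo, Faye, Ravi, Gus, Kai, Enzo.
From those, Lior, Omar — 8 in total.
No other element is forced below Ines by the given relations, so the count is 8.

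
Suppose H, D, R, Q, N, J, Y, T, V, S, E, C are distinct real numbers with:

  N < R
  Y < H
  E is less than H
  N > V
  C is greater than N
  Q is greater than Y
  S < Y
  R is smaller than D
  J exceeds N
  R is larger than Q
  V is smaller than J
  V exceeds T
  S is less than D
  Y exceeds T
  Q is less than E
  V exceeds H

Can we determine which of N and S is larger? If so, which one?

Link the given pairs in sequence: S < Y; Y < Q; Q < E; E < H; H < V; V < N.
Chaining these gives S < Y < Q < E < H < V < N.
So N is larger.

N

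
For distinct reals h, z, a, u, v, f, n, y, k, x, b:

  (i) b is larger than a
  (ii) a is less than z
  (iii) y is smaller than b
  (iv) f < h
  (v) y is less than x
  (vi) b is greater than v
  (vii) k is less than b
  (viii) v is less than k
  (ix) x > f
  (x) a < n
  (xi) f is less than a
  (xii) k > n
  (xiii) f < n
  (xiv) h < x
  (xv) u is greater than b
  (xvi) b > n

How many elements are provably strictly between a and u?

Chaining upward from a reaches: n, z, k, b.
Chaining downward from u reaches: f, n, v, k, y, b.
Strictly between a and u are those in both lists: n, k, b — 3 elements.

3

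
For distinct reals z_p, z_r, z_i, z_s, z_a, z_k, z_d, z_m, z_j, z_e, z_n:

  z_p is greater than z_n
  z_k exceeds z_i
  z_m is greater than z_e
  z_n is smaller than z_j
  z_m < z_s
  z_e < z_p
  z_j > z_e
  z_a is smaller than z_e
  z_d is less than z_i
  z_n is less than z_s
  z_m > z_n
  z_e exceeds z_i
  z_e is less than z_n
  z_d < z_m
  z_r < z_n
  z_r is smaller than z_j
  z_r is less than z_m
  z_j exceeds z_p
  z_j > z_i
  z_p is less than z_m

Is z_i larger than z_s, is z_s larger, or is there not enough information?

z_s

z_i < z_e and z_e < z_n give z_i < z_n.
Then z_n < z_m extends the chain to z_m.
With z_m < z_s: z_i < z_e < z_n < z_m < z_s.
So z_s is larger.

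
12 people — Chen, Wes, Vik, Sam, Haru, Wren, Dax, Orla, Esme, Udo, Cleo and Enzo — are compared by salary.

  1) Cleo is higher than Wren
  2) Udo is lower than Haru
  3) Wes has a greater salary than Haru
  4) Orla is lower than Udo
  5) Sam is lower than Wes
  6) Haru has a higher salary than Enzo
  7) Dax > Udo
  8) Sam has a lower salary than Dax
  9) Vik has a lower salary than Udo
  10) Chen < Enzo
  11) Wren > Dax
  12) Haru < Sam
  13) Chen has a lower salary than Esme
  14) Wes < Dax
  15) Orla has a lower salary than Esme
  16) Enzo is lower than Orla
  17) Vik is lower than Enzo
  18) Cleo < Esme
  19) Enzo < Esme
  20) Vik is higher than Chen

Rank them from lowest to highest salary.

Nothing is placed below Chen, so it is least; from there Chen < Vik; Vik < Enzo; Enzo < Orla; Orla < Udo; Udo < Haru; Haru < Sam; Sam < Wes; Wes < Dax; Dax < Wren; Wren < Cleo; Cleo < Esme, each given directly.

Chen < Vik < Enzo < Orla < Udo < Haru < Sam < Wes < Dax < Wren < Cleo < Esme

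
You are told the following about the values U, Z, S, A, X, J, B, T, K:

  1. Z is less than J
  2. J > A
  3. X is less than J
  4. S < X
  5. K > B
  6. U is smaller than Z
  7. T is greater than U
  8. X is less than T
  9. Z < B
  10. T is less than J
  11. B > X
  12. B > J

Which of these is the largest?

K

S is not greatest since S < X; U is not greatest since U < Z; X is not greatest since X < T; A is not greatest since A < J; T is not greatest since T < J; Z is not greatest since Z < B; J is not greatest since J < B; B is not greatest since B < K.
Only K has nothing above it, so K is the largest.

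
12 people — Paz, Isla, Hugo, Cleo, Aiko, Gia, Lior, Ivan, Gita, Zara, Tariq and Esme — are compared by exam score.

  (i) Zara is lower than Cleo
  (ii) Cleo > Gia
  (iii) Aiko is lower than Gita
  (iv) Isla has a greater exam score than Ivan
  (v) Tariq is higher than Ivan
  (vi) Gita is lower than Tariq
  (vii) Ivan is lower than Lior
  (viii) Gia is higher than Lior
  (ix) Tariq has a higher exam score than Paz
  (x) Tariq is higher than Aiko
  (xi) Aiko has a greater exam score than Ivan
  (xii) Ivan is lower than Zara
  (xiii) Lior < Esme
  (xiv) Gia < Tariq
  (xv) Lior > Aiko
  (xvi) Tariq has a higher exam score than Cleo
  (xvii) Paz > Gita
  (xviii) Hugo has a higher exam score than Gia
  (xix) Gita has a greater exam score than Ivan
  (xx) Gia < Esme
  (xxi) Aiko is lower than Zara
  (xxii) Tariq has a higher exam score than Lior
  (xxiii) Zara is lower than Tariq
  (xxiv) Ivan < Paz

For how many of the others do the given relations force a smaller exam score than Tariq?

From Tariq the given relations immediately reach Ivan, Aiko, Lior, Gita, Zara, Gia, Cleo, Paz.
No other element is forced below Tariq by the given relations, so the count is 8.

8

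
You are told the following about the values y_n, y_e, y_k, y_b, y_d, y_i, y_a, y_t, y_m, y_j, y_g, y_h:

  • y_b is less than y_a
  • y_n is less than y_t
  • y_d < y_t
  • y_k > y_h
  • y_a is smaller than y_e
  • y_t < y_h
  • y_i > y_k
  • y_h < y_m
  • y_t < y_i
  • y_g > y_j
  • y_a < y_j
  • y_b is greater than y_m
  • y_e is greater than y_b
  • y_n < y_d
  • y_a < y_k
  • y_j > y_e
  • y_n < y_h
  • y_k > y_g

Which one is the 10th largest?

y_t

Piecing the relations together gives one ordering: y_n < y_d < y_t < y_h < y_m < y_b < y_a < y_e < y_j < y_g < y_k < y_i.
The 10th largest is y_t.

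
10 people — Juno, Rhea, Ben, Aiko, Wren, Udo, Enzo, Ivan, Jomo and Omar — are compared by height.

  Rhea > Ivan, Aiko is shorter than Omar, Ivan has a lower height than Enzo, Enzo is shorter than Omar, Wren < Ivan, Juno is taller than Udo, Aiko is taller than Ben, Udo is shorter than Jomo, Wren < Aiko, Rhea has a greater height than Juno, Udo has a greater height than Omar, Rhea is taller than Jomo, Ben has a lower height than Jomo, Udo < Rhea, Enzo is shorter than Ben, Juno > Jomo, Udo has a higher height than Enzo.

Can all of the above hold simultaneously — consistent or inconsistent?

consistent

The single ordering Wren < Ivan < Enzo < Ben < Aiko < Omar < Udo < Jomo < Juno < Rhea satisfies every listed relation, so no contradiction arises.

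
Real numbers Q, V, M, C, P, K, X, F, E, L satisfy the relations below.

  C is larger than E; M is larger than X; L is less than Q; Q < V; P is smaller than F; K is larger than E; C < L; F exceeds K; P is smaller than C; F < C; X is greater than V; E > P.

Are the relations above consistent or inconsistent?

consistent

Every relation is compatible with P < E < K < F < C < L < Q < V < X < M; the set is consistent.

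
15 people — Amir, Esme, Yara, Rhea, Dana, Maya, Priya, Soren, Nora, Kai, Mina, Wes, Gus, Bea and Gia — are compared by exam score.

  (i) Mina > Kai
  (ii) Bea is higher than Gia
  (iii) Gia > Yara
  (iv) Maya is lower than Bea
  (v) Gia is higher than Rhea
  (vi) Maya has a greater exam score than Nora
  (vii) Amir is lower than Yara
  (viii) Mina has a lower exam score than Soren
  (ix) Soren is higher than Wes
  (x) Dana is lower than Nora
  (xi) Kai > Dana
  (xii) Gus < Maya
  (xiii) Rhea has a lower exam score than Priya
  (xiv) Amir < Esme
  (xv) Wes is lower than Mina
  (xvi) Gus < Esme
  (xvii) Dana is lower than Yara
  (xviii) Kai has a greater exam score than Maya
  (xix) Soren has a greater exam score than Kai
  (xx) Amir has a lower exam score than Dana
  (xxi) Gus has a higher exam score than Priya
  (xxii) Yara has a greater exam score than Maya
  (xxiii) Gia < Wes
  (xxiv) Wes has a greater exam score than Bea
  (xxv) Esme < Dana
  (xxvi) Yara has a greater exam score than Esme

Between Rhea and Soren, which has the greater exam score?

Soren

Rhea < Priya < Gus < Esme < Dana < Nora < Maya < Yara < Gia < Bea < Wes < Mina < Soren, by transitivity through Priya, Gus, Esme, Dana, Nora, Maya, Yara, Gia, Bea, Wes, Mina.
So Rhea < Soren; Soren is the higher of the two.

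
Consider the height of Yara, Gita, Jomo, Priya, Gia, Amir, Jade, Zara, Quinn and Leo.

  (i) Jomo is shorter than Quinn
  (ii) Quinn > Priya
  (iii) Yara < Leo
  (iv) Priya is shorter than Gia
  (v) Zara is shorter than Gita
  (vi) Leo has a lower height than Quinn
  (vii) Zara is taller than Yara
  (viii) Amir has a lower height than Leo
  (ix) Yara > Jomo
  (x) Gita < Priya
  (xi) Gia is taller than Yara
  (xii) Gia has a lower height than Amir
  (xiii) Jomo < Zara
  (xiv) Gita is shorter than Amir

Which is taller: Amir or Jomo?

Amir

The relevant relations are Jomo < Yara; Yara < Zara; Zara < Gita; Gita < Priya; Priya < Gia; Gia < Amir.
Together: Jomo < Yara < Zara < Gita < Priya < Gia < Amir.
So Jomo < Amir; Amir is the taller of the two.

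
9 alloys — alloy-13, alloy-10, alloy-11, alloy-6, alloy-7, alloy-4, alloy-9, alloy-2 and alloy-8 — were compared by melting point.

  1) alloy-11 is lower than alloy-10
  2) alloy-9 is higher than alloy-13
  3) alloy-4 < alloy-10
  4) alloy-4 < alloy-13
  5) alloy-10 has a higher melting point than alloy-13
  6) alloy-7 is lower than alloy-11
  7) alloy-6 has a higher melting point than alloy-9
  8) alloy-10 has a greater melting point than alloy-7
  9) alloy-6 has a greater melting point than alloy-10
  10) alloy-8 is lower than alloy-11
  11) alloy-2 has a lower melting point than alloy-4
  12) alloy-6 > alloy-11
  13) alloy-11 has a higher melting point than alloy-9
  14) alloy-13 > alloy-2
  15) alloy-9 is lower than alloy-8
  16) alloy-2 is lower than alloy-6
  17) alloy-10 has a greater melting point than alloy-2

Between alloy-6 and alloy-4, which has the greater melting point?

alloy-6

alloy-4 < alloy-13 and alloy-13 < alloy-9 give alloy-4 < alloy-9.
With alloy-9 < alloy-8: alloy-4 < alloy-13 < alloy-9 < alloy-8.
Then alloy-8 < alloy-11 extends the chain to alloy-11.
With alloy-11 < alloy-10: alloy-4 < alloy-13 < alloy-9 < alloy-8 < alloy-11 < alloy-10.
Then alloy-10 < alloy-6 extends the chain to alloy-6.
So alloy-4 < alloy-6; alloy-6 is the higher of the two.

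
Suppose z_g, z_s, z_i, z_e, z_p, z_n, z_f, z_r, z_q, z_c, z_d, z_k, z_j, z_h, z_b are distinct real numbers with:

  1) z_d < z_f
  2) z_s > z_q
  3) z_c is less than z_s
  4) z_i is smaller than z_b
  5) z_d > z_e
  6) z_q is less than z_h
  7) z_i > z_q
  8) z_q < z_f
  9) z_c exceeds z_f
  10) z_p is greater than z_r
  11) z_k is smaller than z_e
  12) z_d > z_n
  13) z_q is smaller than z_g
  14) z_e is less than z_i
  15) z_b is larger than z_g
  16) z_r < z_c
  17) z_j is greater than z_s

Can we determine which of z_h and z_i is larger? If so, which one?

undetermined

Following every chain through z_i: above z_i we get z_b; below z_i we get z_k, z_q, z_e.
z_h is not reached, and no chain runs the other way from z_h to z_i.
So the given relations leave the order of z_i and z_h undetermined.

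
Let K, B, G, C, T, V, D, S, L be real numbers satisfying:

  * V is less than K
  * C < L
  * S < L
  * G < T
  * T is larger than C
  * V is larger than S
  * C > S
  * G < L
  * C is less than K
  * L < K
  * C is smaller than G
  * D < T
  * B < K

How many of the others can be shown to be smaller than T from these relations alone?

From T the given relations immediately reach C, G, D.
From those, S — 4 in total.
No other element is forced below T by the given relations, so the count is 4.

4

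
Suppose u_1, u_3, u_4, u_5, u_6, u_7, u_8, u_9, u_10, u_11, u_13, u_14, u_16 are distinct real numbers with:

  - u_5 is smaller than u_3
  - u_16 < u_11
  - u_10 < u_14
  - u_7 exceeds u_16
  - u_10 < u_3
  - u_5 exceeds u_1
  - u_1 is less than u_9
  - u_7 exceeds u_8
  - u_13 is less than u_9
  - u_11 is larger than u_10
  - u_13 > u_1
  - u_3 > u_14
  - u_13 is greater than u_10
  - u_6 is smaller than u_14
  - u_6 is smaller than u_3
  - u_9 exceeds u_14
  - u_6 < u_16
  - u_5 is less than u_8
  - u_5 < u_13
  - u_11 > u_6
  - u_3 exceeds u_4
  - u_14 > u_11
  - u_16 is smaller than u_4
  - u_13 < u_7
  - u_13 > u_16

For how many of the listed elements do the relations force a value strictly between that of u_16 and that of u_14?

1

Chaining upward from u_16 reaches: u_11, u_4, u_13, u_3, u_9, u_7.
Chaining downward from u_14 reaches: u_6, u_10, u_11.
Strictly between u_16 and u_14 are those in both lists: u_11 — 1 element.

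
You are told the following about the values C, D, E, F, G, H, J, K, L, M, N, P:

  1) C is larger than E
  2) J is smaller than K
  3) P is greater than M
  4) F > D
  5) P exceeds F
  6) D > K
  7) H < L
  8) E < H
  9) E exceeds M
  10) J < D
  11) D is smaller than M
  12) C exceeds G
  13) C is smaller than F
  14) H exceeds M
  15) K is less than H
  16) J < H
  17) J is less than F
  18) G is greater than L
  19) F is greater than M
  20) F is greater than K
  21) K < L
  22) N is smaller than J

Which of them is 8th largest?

M

Piecing the relations together gives one ordering: N < J < K < D < M < E < H < L < G < C < F < P.
The 8th largest is M.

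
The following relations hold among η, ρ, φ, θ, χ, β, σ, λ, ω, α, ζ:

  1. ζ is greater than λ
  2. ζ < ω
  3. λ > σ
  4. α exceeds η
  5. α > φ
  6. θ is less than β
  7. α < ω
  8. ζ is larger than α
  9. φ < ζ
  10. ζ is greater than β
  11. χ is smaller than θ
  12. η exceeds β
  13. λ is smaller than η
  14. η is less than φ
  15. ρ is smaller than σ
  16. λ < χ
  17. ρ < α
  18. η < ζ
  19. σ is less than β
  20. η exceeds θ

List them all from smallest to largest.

The consecutive links are each given: ρ < σ; σ < λ; λ < χ; χ < θ; θ < β; β < η; η < φ; φ < α; α < ζ; ζ < ω.

ρ < σ < λ < χ < θ < β < η < φ < α < ζ < ω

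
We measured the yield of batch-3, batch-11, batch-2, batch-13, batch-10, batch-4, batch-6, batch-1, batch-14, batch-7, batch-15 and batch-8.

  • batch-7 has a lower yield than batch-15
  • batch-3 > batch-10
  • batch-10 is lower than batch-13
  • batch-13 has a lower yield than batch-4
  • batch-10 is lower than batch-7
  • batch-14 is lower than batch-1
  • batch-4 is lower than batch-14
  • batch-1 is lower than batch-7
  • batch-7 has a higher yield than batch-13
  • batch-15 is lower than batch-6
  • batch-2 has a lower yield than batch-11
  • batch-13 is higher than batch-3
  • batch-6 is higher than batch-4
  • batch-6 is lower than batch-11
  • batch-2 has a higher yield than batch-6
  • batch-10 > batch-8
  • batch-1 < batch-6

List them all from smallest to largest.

Nothing is placed below batch-8, so it is least; from there batch-8 < batch-10; batch-10 < batch-3; batch-3 < batch-13; batch-13 < batch-4; batch-4 < batch-14; batch-14 < batch-1; batch-1 < batch-7; batch-7 < batch-15; batch-15 < batch-6; batch-6 < batch-2; batch-2 < batch-11, each given directly.

batch-8 < batch-10 < batch-3 < batch-13 < batch-4 < batch-14 < batch-1 < batch-7 < batch-15 < batch-6 < batch-2 < batch-11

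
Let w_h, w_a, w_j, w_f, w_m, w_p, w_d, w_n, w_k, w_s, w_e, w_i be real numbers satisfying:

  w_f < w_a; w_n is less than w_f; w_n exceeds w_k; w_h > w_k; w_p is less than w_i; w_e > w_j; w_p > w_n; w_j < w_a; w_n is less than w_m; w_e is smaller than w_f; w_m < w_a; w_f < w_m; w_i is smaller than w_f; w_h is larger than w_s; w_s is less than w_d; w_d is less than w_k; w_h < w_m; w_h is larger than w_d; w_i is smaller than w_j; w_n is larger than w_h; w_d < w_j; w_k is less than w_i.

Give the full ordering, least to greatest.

Nothing is placed below w_s, so it is least; from there w_s < w_d; w_d < w_k; w_k < w_h; w_h < w_n; w_n < w_p; w_p < w_i; w_i < w_j; w_j < w_e; w_e < w_f; w_f < w_m; w_m < w_a, each given directly.

w_s < w_d < w_k < w_h < w_n < w_p < w_i < w_j < w_e < w_f < w_m < w_a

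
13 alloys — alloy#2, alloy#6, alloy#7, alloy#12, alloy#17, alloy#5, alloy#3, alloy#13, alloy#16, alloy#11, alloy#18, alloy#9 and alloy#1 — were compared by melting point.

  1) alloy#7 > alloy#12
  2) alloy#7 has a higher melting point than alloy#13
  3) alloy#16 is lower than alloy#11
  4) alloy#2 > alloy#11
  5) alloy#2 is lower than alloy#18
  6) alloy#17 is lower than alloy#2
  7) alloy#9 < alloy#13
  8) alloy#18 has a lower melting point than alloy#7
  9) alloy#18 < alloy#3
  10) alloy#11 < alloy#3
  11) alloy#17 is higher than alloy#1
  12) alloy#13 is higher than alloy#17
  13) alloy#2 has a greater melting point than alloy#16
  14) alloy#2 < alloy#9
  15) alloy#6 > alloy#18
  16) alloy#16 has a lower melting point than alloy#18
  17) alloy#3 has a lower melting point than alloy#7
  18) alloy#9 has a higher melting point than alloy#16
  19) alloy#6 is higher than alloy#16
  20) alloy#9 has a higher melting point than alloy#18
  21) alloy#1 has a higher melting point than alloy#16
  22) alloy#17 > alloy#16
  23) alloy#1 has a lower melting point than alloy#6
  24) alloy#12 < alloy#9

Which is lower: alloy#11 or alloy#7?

alloy#11

alloy#11 < alloy#2 and alloy#2 < alloy#18 give alloy#11 < alloy#18.
With alloy#18 < alloy#9: alloy#11 < alloy#2 < alloy#18 < alloy#9.
Then alloy#9 < alloy#13 extends the chain to alloy#13.
With alloy#13 < alloy#7: alloy#11 < alloy#2 < alloy#18 < alloy#9 < alloy#13 < alloy#7.
So alloy#11 < alloy#7; alloy#11 is the lower of the two.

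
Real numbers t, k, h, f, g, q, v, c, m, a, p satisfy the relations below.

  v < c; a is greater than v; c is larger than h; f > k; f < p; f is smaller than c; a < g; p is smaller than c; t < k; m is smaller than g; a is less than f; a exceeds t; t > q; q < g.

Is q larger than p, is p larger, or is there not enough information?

p

The relevant relations are q < t; t < a; a < f; f < p.
Together: q < t < a < f < p.
So p is larger.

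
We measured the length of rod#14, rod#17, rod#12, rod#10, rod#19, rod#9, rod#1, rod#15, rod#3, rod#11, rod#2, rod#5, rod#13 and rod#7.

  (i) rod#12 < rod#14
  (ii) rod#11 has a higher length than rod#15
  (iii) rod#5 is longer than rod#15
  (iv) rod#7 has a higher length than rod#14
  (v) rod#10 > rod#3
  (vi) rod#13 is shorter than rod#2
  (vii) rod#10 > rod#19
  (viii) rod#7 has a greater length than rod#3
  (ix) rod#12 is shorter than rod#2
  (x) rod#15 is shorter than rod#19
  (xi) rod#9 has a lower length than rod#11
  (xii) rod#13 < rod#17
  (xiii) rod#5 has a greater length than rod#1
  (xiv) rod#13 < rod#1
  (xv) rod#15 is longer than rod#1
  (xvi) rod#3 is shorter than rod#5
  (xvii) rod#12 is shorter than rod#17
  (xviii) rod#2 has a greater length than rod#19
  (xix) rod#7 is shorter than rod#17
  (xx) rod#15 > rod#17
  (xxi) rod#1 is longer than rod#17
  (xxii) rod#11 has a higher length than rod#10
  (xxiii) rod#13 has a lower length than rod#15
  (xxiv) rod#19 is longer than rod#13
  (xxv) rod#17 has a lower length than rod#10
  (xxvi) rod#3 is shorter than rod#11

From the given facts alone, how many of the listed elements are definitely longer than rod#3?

The elements the relations force above rod#3 are rod#7, rod#17, rod#1, rod#15, rod#19, rod#10, rod#2, rod#11, rod#5 — no chain reaches any other.
That is 9.

9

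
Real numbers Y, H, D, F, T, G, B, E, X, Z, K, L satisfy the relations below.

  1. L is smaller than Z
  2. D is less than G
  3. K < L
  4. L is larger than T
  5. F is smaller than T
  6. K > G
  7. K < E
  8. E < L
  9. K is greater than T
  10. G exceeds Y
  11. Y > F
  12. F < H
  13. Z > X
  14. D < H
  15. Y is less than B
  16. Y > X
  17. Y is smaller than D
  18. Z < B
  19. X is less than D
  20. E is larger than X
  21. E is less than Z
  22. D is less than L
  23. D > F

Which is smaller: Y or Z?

Chaining the given relations: Y < D < G < K < E < L < Z.
So Y < Z; Y is the smaller of the two.

Y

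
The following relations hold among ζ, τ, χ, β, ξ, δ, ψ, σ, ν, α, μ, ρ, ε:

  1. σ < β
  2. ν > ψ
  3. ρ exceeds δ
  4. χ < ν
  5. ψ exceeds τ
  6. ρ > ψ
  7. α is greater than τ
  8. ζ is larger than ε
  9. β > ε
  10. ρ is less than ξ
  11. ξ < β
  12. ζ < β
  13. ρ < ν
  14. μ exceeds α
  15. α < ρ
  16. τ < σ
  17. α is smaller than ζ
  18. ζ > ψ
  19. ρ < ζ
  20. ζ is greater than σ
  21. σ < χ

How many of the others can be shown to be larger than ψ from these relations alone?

The elements the relations force above ψ are ρ, ξ, ζ, β, ν — no chain reaches any other.
That is 5.

5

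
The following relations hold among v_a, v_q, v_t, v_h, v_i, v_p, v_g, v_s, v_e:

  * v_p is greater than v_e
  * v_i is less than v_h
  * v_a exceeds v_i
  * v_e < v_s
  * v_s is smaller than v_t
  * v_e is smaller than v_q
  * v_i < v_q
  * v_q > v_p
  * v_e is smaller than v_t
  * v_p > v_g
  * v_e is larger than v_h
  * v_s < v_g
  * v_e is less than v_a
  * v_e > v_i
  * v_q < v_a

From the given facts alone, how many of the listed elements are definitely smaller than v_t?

4

Directly below v_t: v_e, v_s.
One step further: v_i, v_h (4 so far).
Nothing else is reachable below v_t; 4 in all.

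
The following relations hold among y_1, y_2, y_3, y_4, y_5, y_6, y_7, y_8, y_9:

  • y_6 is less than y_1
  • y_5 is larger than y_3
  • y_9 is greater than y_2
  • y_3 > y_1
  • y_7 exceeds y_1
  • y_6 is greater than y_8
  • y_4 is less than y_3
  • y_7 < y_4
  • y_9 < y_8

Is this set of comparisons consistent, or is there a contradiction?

The single ordering y_2 < y_9 < y_8 < y_6 < y_1 < y_7 < y_4 < y_3 < y_5 satisfies every listed relation, so no contradiction arises.

consistent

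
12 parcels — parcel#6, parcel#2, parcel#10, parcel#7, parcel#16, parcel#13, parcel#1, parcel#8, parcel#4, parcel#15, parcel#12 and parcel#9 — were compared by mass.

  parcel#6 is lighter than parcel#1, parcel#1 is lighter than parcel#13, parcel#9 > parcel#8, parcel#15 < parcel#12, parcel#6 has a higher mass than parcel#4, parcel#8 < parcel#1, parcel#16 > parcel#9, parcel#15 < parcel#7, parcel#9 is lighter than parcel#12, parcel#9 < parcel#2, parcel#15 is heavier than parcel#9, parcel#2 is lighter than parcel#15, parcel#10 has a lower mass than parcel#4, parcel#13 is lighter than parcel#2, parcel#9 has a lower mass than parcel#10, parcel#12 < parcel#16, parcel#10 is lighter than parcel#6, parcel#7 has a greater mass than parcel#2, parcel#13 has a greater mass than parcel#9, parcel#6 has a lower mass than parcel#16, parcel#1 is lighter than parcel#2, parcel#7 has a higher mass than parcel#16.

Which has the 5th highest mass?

parcel#2

Piecing the relations together gives one ordering: parcel#8 < parcel#9 < parcel#10 < parcel#4 < parcel#6 < parcel#1 < parcel#13 < parcel#2 < parcel#15 < parcel#12 < parcel#16 < parcel#7.
The 5th largest is parcel#2.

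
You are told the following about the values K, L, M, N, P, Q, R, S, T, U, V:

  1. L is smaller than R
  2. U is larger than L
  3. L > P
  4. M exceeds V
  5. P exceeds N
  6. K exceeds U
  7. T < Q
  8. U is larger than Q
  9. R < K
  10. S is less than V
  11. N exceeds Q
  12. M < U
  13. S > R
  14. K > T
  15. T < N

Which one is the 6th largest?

R

Piecing the relations together gives one ordering: T < Q < N < P < L < R < S < V < M < U < K.
The 6th largest is R.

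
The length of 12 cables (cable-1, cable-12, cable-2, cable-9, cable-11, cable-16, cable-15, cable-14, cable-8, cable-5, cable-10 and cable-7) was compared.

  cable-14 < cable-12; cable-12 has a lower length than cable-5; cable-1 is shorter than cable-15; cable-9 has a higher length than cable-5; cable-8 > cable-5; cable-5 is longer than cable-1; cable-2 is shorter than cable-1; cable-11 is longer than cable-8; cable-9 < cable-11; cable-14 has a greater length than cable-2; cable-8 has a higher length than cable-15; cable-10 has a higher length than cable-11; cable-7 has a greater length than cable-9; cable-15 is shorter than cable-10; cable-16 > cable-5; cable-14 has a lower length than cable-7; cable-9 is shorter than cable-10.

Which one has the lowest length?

cable-2

cable-14 is not least since cable-2 < cable-14; cable-12 is not least since cable-14 < cable-12; cable-1 is not least since cable-2 < cable-1; cable-5 is not least since cable-12 < cable-5; cable-15 is not least since cable-1 < cable-15; cable-8 is not least since cable-5 < cable-8; cable-9 is not least since cable-5 < cable-9; cable-11 is not least since cable-8 < cable-11; cable-7 is not least since cable-14 < cable-7; cable-10 is not least since cable-9 < cable-10; cable-16 is not least since cable-5 < cable-16.
Only cable-2 has nothing below it, so cable-2 is the lowest length.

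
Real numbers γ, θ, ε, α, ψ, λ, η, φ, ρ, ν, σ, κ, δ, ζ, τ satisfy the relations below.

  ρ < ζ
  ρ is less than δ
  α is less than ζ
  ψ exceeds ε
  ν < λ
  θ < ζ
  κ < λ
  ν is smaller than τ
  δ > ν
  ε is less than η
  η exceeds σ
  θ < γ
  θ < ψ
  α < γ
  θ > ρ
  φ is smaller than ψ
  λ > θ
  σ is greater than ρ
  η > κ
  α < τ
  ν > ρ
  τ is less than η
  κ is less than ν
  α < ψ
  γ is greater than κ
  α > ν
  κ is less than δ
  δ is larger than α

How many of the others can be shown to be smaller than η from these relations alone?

7

Directly below η: κ, ε, τ, σ.
One step further: ρ, ν, α (7 so far).
Nothing else is reachable below η; 7 in all.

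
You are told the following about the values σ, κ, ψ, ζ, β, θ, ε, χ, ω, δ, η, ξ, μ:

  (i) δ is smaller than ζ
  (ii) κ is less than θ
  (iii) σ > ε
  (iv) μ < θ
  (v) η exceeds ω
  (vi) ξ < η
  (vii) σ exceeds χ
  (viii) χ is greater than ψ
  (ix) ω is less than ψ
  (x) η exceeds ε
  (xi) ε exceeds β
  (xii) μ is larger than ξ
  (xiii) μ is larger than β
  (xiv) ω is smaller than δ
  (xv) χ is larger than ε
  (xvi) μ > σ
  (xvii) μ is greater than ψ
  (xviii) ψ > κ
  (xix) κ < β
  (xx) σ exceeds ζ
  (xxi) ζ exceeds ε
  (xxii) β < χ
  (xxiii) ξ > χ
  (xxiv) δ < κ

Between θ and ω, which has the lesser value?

ω

Chaining the given relations: ω < δ < κ < β < ε < ζ < σ < μ < θ.
So ω < θ; ω is the smaller of the two.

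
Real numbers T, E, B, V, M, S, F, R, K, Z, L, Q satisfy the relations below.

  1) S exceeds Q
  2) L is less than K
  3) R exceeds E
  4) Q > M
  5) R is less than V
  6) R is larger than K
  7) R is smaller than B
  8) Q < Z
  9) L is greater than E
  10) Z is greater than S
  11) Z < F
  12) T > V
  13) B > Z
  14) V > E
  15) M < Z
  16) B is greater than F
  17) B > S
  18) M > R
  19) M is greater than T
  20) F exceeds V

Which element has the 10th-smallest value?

Piecing the relations together gives one ordering: E < L < K < R < V < T < M < Q < S < Z < F < B.
Counting 10 from the smallest end gives Z.

Z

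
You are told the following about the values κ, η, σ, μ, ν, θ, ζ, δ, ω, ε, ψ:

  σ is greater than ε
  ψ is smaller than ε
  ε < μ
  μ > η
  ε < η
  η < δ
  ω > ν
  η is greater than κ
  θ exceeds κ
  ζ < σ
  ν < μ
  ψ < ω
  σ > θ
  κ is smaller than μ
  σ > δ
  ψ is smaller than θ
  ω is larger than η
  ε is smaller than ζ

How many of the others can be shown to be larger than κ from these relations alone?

Directly above κ: η, θ, μ.
One step further: ω, δ, σ (6 so far).
Nothing else is reachable above κ; 6 in all.

6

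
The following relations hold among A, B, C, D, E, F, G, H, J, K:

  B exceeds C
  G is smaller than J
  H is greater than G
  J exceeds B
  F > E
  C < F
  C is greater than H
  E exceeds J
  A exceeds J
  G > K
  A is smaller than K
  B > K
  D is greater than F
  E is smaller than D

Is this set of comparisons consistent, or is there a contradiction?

inconsistent

Chaining the given relations yields A < K < G < H < C < B < J, so A < J. But one relation states J < A. These cannot both hold.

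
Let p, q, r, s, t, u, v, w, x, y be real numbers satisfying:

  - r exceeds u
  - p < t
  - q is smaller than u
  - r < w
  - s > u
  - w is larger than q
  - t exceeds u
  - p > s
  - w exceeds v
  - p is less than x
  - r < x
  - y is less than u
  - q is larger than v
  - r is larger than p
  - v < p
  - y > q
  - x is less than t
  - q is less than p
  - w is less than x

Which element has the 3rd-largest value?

The consecutive relations fix a unique order: v < q < y < u < s < p < r < w < x < t.
The 3rd largest is w.

w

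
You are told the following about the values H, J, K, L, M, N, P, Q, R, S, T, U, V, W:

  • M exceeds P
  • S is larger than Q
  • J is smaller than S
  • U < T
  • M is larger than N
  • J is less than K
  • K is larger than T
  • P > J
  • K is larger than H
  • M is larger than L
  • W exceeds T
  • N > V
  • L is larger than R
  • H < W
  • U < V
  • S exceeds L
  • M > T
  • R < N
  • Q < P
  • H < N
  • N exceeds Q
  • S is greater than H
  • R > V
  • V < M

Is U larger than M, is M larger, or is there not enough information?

Link the given pairs in sequence: U < V; V < R; R < N; N < M.
Together: U < V < R < N < M.
So M is larger.

M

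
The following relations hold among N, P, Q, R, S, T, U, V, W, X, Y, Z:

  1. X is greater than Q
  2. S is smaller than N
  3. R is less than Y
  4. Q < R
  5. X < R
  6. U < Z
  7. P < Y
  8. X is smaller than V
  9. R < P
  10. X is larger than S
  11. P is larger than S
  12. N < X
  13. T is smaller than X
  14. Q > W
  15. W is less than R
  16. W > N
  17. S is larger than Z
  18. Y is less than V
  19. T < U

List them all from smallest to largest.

T < U < Z < S < N < W < Q < X < R < P < Y < V

Nothing is placed below T, so it is least; from there T < U; U < Z; Z < S; S < N; N < W; W < Q; Q < X; X < R; R < P; P < Y; Y < V, each given directly.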